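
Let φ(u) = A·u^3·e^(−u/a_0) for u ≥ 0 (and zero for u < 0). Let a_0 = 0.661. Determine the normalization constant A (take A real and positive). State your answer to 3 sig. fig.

A ≈ 1.80

The normalization condition is ∫|φ|² du = 1 from 0 to ∞.
∫|φ|² du = A²·(45·a_0^7/8).
Hence A² = 1/[45·a_0^7/8].
Plugging in a_0 = 0.661 yields A = 1.796.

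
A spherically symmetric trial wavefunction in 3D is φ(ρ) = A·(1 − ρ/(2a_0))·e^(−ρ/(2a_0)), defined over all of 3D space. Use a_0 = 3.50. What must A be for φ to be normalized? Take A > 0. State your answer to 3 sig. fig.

Require ∫ |φ|² 4πρ² dρ = 1 over the whole domain.
In 3D with spherical symmetry the volume element is 4πρ² dρ.
Using ∫₀^∞ ρⁿ e^(−αρ) dρ = n!/αⁿ⁺¹, with φ = A·(1 − ρ/(2a_0))·e^(−ρ/(2a_0)), the integral evaluates to A²·[8·π·a_0^3].
Setting this equal to 1 gives A² = 1/(8·π·a_0^3).
Substituting a_0 = 3.50 gives A² = 0.0009280, so A = 0.03046.

A ≈ 0.0305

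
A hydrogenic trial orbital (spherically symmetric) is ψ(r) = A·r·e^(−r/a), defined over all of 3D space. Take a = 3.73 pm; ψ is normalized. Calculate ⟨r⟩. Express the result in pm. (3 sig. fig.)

The expectation value is the |ψ|²-weighted average of r: ∫ r|ψ|² 4πr² dr.
The ratio of the moment integral to the normalization integral gives ⟨r⟩ = 5·a/2.
With a = 3.73, ⟨r⟩ = 9.325.

⟨r⟩ ≈ 9.33 pm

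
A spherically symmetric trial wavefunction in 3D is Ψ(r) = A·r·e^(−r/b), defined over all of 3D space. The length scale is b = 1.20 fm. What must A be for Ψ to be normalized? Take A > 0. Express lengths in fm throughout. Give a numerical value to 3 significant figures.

A ≈ 0.206 fm^(-5/2)

Require ∫ |Ψ|² 4πr² dr = 1 over the whole domain.
∫|Ψ|² 4πr² dr = A²·(3·π·b^5).
So A² = (3·π·b^5)^(−1).
With b = 1.20: A² = 0.04264 and A = 0.2065.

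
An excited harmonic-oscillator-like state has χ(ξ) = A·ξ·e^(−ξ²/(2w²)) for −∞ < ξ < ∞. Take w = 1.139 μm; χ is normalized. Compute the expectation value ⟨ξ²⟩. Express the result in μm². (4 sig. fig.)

The expectation value is the |χ|²-weighted average of ξ^2: ∫ ξ^2|χ|² dξ.
Using the Gaussian integral ∫_{−∞}^{∞} e^(−αξ²) dξ = √(π/α), evaluating both integrals, ⟨ξ²⟩ = 3·w^2/2.
With w = 1.139, ⟨ξ^2⟩ = 1.9460.

⟨ξ^2⟩ ≈ 1.946 μm^2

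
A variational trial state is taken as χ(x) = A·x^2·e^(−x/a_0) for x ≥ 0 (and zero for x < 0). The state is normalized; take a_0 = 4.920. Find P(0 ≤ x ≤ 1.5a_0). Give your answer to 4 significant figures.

|χ|² is the probability density, so P = ∫_{0}^{1.5a_0} |χ|² dx.
Since A² = 1/(3·a_0^5/4), this is the region integral divided by the full normalization integral.
Substituting u = x/a_0, A² and the length scale cancel in the ratio: P = ∫_{0}^{1.5} u^4·e^(-2·u) du / ∫_{0}^{∞} u^4·e^(-2·u) du.
An antiderivative of u^4·e^(-2·u) is -(u^4/2 + u^3 + 3·u^2/2 + 3·u/2 + 3/4)·e^(-2·u); evaluating from 0 to 1.5 gives 3/4 - 393·e^(-3)/32, while the full integral is 3/4.
This works out to P = 0.18474.

P ≈ 0.1847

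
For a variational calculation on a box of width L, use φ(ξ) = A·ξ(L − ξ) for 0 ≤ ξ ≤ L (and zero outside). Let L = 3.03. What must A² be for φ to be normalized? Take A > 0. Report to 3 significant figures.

Require ∫ |φ|² dξ = 1 over the whole domain.
With φ = A·ξ(L − ξ), the integral evaluates to A²·[L^5/30].
Setting this equal to 1 gives A² = 1/(L^5/30).
Plugging in L = 3.03 yields A = 0.3427.

A^2 ≈ 0.117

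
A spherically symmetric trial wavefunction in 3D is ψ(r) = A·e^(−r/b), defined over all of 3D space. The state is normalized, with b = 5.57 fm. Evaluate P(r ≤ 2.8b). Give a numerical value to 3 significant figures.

P ≈ 0.918

Integrate the radial probability density 4πr²|ψ|² over r ≤ 2.8b.
The full normalization integral is A²·[π·b^3] = 1, fixing A².
In terms of u = r/b (A², 4π and the length scale all cancel between numerator and denominator), P = [∫_{0}^{2.8} u^2·e^(-2·u) du] / [∫_{0}^{∞} u^2·e^(-2·u) du].
Using ∫ u^2·e^(-2·u) du = -(2·u^2 + 2·u + 1)·e^(-2·u)/4, the numerator is 1/4 - 557·e^(-28/5)/100 and the denominator is 1/4.
This evaluates to P = 0.9176.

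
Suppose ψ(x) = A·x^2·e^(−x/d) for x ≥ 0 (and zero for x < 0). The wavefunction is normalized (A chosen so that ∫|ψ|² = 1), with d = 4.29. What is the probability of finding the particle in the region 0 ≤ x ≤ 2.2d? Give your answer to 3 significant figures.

The probability is P = ∫ |ψ|² dx over [0, 2.2d].
The normalization integral ∫|ψ|²dx over the whole domain equals 3·d^5/4·A², and A² cancels in the ratio.
Substituting u = x/d, A² and the length scale cancel in the ratio: P = ∫_{0}^{2.2} u^4·e^(-2·u) du / ∫_{0}^{∞} u^4·e^(-2·u) du.
An antiderivative of u^4·e^(-2·u) is -(u^4/2 + u^3 + 3·u^2/2 + 3·u/2 + 3/4)·e^(-2·u); evaluating from 0 to 2.2 gives ≈ 0.33661, while the full integral is 3/4.
Taking the ratio, P = 0.4488.

P ≈ 0.449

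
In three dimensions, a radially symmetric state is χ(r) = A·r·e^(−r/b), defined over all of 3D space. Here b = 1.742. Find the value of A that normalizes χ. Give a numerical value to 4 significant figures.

Normalization requires ∫|χ|² 4πr² dr = 1, integrated from 0 to ∞.
∫|χ|² 4πr² dr = A²·(3·π·b^5).
So A² = (3·π·b^5)^(−1).
With b = 1.742: A² = 0.0066144 and A = 0.081329.

A ≈ 0.08133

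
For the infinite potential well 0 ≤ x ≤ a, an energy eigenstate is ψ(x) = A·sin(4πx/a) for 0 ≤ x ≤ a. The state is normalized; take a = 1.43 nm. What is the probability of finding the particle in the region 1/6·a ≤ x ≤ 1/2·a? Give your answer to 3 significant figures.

P ≈ 0.299

The probability is P = ∫ |ψ|² dx over [1/6·a, 1/2·a].
The normalization integral ∫|ψ|²dx over the whole domain equals a/2·A², and A² cancels in the ratio.
Substituting u = x/a, A² and the length scale cancel in the ratio: P = ∫_{1/6}^{1/2} sin(4·π·u)^2 du / ∫_{0}^{1} sin(4·π·u)^2 du.
Using ∫ sin(4·π·u)^2 du = u/2 - sin(4·π·u)·cos(4·π·u)/(8·π), the numerator is -√(3)/(32·π) + 1/6 and the denominator is 1/2.
Evaluating gives P = (-√(3)/16 + π/3)/π.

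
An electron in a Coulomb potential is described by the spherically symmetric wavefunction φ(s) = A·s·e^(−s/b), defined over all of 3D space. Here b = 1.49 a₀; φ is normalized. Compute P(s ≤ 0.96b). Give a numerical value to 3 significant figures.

Integrate the radial probability density 4πs²|φ|² over s ≤ 0.96b.
Normalization gives A² = 1/(3·π·b^5).
Substituting u = s/b, A², 4π and the length scale all cancel in the ratio: P = ∫_{0}^{0.96} u^4·e^(-2·u) du / ∫_{0}^{∞} u^4·e^(-2·u) du.
An antiderivative of u^4·e^(-2·u) is -(u^4/2 + u^3 + 3·u^2/2 + 3·u/2 + 3/4)·e^(-2·u); evaluating from 0 to 0.96 gives ≈ 0.034293, while the full integral is 3/4.
This evaluates to P = 0.04572.

P ≈ 0.0457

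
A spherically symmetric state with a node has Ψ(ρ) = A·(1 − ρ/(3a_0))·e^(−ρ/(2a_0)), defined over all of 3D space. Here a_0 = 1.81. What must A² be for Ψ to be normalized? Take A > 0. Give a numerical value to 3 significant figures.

Normalization requires ∫|Ψ|² 4πρ² dρ = 1, integrated from 0 to ∞.
The angular integral contributes 4π, leaving ∫₀^∞ ρ²|Ψ|² dρ.
Using ∫₀^∞ ρⁿ e^(−αρ) dρ = n!/αⁿ⁺¹, with Ψ = A·(1 − ρ/(3a_0))·e^(−ρ/(2a_0)), the integral evaluates to A²·[8·π·a_0^3/3].
Setting this equal to 1 gives A² = 1/(8·π·a_0^3/3).
Substituting a_0 = 1.81 gives A² = 0.02013, so A = 0.1419.

A^2 ≈ 0.0201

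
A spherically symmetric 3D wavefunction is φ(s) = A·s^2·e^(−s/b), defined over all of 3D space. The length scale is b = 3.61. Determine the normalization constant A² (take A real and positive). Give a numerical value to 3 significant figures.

Normalization requires ∫|φ|² 4πs² ds = 1, integrated from 0 to ∞.
(Spherical symmetry: dV = 4πs² ds.)
Carrying out the integral gives A² · 45·π·b^7/2.
Setting this equal to 1 gives A² = 1/(45·π·b^7/2).
Plugging in b = 3.61 yields A = 0.001331.

A^2 ≈ 0.00000177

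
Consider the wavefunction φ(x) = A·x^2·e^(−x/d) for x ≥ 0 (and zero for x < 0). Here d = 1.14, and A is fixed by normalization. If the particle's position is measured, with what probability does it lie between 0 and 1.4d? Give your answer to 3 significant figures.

P ≈ 0.152

|φ|² is the probability density, so P = ∫_{0}^{1.4d} |φ|² dx.
The normalization integral ∫|φ|²dx over the whole domain equals 3·d^5/4·A², and A² cancels in the ratio.
Substituting u = x/d, A² and the length scale cancel in the ratio: P = ∫_{0}^{1.4} u^4·e^(-2·u) du / ∫_{0}^{∞} u^4·e^(-2·u) du.
With ∫ u^4·e^(-2·u) du = -(u^4/2 + u^3 + 3·u^2/2 + 3·u/2 + 3/4)·e^(-2·u) + C, the region integral is ≈ 0.11424 and the full one is 3/4.
Taking the ratio, P = 0.1523.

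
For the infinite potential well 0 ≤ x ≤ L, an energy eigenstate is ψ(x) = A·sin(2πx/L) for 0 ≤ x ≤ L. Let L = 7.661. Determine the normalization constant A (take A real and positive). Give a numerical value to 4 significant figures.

A ≈ 0.5109

Require ∫ |ψ|² dx = 1 over the whole domain.
Using sin²θ = (1 − cos 2θ)/2, carrying out the integral gives A² · L/2.
With L = 7.661: A² = 0.26106 and A = 0.51094.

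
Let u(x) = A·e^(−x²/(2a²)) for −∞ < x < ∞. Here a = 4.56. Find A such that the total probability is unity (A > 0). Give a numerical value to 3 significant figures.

A ≈ 0.352

Require ∫ |u|² dx = 1 over the whole domain.
Differentiating ∫e^(−αx²) dx = √(π/α) under α to get the higher moments, with u = A·e^(−x²/(2a²)), the integral evaluates to A²·[√(π)·a].
So A² = (√(π)·a)^(−1).
With a = 4.56: A² = 0.1237 and A = 0.3517.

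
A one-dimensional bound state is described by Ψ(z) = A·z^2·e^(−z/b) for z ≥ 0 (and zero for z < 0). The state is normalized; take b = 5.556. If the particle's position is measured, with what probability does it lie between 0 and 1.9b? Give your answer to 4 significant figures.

P ≈ 0.3322

|Ψ|² is the probability density, so P = ∫_{0}^{1.9b} |Ψ|² dz.
With A² fixed by ∫|Ψ|² = 1, i.e. A² = (3·b^5/4)^(−1), substitute and integrate.
In terms of u = z/b (A² and the length scale cancel between numerator and denominator), P = [∫_{0}^{1.9} u^4·e^(-2·u) du] / [∫_{0}^{∞} u^4·e^(-2·u) du].
An antiderivative of u^4·e^(-2·u) is -(u^4/2 + u^3 + 3·u^2/2 + 3·u/2 + 3/4)·e^(-2·u); evaluating from 0 to 1.9 gives ≈ 0.249117, while the full integral is 3/4.
This works out to P = 0.33216.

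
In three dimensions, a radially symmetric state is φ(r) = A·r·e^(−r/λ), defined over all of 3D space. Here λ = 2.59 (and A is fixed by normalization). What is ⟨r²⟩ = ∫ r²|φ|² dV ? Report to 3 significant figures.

⟨r^2⟩ ≈ 50.3

⟨r²⟩ = ∫ r^2 |φ|² 4πr² dr over the full domain.
With ∫₀^∞ r^6 e^(−αr) dr = 6!/α^7, evaluating both integrals, ⟨r²⟩ = 15·λ^2/2.
Putting λ = 2.59 gives 50.31.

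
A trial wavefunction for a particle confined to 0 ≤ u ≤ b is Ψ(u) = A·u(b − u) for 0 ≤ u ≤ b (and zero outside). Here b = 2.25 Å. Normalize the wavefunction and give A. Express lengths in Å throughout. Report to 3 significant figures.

A ≈ 0.721 Å^(-5/2)

Require ∫ |Ψ|² du = 1 over the whole domain.
Expanding the polynomial and integrating term by term, carrying out the integral gives A² · b^5/30.
So A² = (b^5/30)^(−1).
Plugging in b = 2.25 yields A = 0.7213.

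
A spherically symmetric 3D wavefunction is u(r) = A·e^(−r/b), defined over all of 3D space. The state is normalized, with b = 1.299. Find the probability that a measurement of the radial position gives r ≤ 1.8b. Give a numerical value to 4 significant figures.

P ≈ 0.6973

With dV = 4πr²dr, the probability is ∫|u|² dV over r ≤ 1.8b.
A² is fixed by ∫₀^∞ 4πr²|u|² dr = 1, i.e. A² = (π·b^3)^(−1).
Substituting t = r/b, A², 4π and the length scale all cancel in the ratio: P = ∫_{0}^{1.8} t^2·e^(-2·t) dt / ∫_{0}^{∞} t^2·e^(-2·t) dt.
An antiderivative of t^2·e^(-2·t) is -(2·t^2 + 2·t + 1)·e^(-2·t)/4; evaluating from 0 to 1.8 gives 1/4 - 277·e^(-18/5)/100, while the full integral is 1/4.
The region integral divided by the full integral gives P = 0.69725.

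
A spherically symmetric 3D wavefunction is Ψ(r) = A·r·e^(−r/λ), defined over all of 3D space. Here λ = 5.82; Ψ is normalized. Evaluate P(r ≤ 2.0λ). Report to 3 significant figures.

P ≈ 0.371

With dV = 4πr²dr, the probability is ∫|Ψ|² dV over r ≤ 2.0λ.
A² is fixed by ∫₀^∞ 4πr²|Ψ|² dr = 1, i.e. A² = (3·π·λ^5)^(−1).
Substituting u = r/λ, A², 4π and the length scale all cancel in the ratio: P = ∫_{0}^{2.0} u^4·e^(-2·u) du / ∫_{0}^{∞} u^4·e^(-2·u) du.
With ∫ u^4·e^(-2·u) du = -(u^4/2 + u^3 + 3·u^2/2 + 3·u/2 + 3/4)·e^(-2·u) + C, the region integral is 3/4 - 103·e^(-4)/4 and the full one is 3/4.
This evaluates to P = 0.3712.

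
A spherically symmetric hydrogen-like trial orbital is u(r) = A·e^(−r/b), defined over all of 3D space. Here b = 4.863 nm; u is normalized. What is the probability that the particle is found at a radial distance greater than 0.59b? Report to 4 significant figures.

With dV = 4πr²dr, the probability is ∫|u|² dV over r > 0.59b.
The full normalization integral is A²·[π·b^3] = 1, fixing A².
Substituting t = r/b, A², 4π and the length scale all cancel in the ratio: P = ∫_{0.59}^{∞} t^2·e^(-2·t) dt / ∫_{0}^{∞} t^2·e^(-2·t) dt.
With ∫ t^2·e^(-2·t) dt = -(2·t^2 + 2·t + 1)·e^(-2·t)/4 + C, the region integral is ≈ 0.220949 and the full one is 1/4.
Taking the ratio yields P = 0.88380.

P ≈ 0.8838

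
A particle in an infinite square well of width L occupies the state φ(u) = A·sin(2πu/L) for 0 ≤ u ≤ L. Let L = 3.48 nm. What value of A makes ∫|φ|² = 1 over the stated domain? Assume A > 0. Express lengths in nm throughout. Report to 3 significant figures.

We need A² ∫|f|² du = 1, taking the integral from 0 to L.
With ∫₀^L sin²(nπu/L) du = L/2, ∫|φ|² du = A²·(L/2).
Hence A² = 1/[L/2].
Substituting L = 3.48 gives A² = 0.5747, so A = 0.7581.

A ≈ 0.758 nm^(-1/2)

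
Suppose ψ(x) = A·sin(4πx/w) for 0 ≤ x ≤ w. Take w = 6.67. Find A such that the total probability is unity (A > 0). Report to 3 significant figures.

A ≈ 0.548

Normalization requires ∫|ψ|² dx = 1, integrated from 0 to w.
With ψ = A·sin(4πx/w), the integral evaluates to A²·[w/2].
Plugging in w = 6.67 yields A = 0.5476.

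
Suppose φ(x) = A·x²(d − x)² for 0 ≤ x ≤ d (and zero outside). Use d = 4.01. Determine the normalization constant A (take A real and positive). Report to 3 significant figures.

We need A² ∫|f|² dx = 1, taking the integral from 0 to d.
Expanding the polynomial and integrating term by term, carrying out the integral gives A² · d^9/630.
So A² = (d^9/630)^(−1).
Plugging in d = 4.01 yields A = 0.04848.

A ≈ 0.0485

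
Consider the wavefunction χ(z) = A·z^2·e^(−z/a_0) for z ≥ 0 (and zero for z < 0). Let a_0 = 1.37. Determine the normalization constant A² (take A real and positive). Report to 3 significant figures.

We need A² ∫|f|² dz = 1, taking the integral from 0 to ∞.
Using ∫₀^∞ zⁿ e^(−αz) dz = n!/αⁿ⁺¹, carrying out the integral gives A² · 3·a_0^5/4.
So A² = (3·a_0^5/4)^(−1).
Plugging in a_0 = 1.37 yields A = 0.5256.

A^2 ≈ 0.276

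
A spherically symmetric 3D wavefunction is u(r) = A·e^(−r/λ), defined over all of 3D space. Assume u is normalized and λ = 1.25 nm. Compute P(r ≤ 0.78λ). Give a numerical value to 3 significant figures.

P ≈ 0.206

With dV = 4πr²dr, the probability is ∫|u|² dV over r ≤ 0.78λ.
Normalization gives A² = 1/(π·λ^3).
Substituting t = r/λ, A², 4π and the length scale all cancel in the ratio: P = ∫_{0}^{0.78} t^2·e^(-2·t) dt / ∫_{0}^{∞} t^2·e^(-2·t) dt.
An antiderivative of t^2·e^(-2·t) is -(2·t^2 + 2·t + 1)·e^(-2·t)/4; evaluating from 0 to 0.78 gives 1/4 - 4721·e^(-39/25)/5000, while the full integral is 1/4.
Taking the ratio yields P = 0.2064.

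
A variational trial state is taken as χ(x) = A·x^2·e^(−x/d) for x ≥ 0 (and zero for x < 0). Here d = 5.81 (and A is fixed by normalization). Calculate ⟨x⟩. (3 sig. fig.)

⟨x⟩ ≈ 14.5

⟨x⟩ = ∫ x |χ|² dx over the full domain.
Evaluating both integrals, ⟨x⟩ = 5·d/2.
Putting d = 5.81 gives 14.53.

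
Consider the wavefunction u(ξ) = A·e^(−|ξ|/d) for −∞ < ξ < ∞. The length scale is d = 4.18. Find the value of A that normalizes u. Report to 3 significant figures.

A ≈ 0.489

Normalization requires ∫|u|² dξ = 1, integrated from −∞ to ∞.
With ∫₀^∞ ξ^0 e^(−αξ) dξ = 0!/α^1, with u = A·e^(−|ξ|/d), the integral evaluates to A²·[d].
So A² = (d)^(−1).
With d = 4.18: A² = 0.2392 and A = 0.4891.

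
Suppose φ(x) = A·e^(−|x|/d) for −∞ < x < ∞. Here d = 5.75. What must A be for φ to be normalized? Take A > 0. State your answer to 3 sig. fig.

We need A² ∫|f|² dx = 1, taking the integral from −∞ to ∞.
Using ∫₀^∞ xⁿ e^(−αx) dx = n!/αⁿ⁺¹, carrying out the integral gives A² · d.
With d = 5.75: A² = 0.1739 and A = 0.4170.

A ≈ 0.417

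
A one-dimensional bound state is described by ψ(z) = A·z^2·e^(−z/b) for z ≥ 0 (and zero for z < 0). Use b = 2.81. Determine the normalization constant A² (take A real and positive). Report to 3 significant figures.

Normalization requires ∫|ψ|² dz = 1, integrated from 0 to ∞.
With ∫₀^∞ z^4 e^(−αz) dz = 4!/α^5, with ψ = A·z^2·e^(−z/b), the integral evaluates to A²·[3·b^5/4].
Setting this equal to 1 gives A² = 1/(3·b^5/4).
Plugging in b = 2.81 yields A = 0.08724.

A^2 ≈ 0.00761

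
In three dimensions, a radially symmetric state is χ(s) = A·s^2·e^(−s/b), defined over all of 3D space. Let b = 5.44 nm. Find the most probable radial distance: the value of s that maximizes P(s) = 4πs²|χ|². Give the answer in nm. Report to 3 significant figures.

s ≈ 16.3 nm

The maximum of P(s) = 4πs²|χ|² occurs where its derivative vanishes.
Solving yields s = 3·b.
With b = 5.44, the most probable radial distance is 16.32 nm.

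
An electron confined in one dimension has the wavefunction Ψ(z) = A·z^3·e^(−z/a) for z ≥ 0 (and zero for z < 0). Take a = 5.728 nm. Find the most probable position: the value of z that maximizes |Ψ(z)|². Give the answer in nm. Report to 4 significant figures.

z ≈ 17.18 nm

The maximum of |Ψ(z)|² occurs where its derivative vanishes.
This gives z = 3·a.
With a = 5.728, the most probable position is 17.184 nm.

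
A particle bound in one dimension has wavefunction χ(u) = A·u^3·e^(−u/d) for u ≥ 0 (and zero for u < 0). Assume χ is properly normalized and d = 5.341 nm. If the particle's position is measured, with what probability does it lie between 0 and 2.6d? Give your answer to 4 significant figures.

P ≈ 0.2676

The probability is P = ∫ |χ|² du over [0, 2.6d].
Since A² = 1/(45·d^7/8), this is the region integral divided by the full normalization integral.
Let t = u/d; then A² and the length scale cancel, so P = ∫_{0}^{2.6} t^6·e^(-2·t) dt ÷ ∫_{0}^{∞} t^6·e^(-2·t) dt.
An antiderivative of t^6·e^(-2·t) is -(4·t^6 + 12·t^5 + 30·t^4 + 60·t^3 + 90·t^2 + 90·t + 45)·e^(-2·t)/8; evaluating from 0 to 2.6 gives ≈ 1.50529, while the full integral is 45/8.
The result is P = 0.26761.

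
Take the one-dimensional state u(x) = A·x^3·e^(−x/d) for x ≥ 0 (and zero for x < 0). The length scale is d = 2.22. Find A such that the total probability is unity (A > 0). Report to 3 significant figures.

A ≈ 0.0259

Normalization requires ∫|u|² dx = 1, integrated from 0 to ∞.
Recall ∫₀^∞ x^m e^(−x/β) dx = m!·β^(m+1), carrying out the integral gives A² · 45·d^7/8.
Hence A² = 1/[45·d^7/8].
Substituting d = 2.22 gives A² = 0.0006690, so A = 0.02586.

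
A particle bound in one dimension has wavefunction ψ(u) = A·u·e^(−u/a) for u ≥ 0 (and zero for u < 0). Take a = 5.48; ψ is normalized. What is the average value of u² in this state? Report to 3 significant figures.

⟨u^2⟩ ≈ 90.1

⟨u²⟩ = ∫ u^2 |ψ|² du over the full domain.
Evaluating both integrals, ⟨u²⟩ = 3·a^2.
With a = 5.48, ⟨u^2⟩ = 90.09.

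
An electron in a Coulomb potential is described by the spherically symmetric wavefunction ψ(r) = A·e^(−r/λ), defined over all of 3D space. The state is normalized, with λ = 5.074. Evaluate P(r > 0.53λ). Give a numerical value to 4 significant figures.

P ≈ 0.9083

Integrate the radial probability density 4πr²|ψ|² over r > 0.53λ.
Normalization gives A² = 1/(π·λ^3).
Let u = r/λ; then A², 4π and the length scale all cancel, so P = ∫_{0.53}^{∞} u^2·e^(-2·u) du ÷ ∫_{0}^{∞} u^2·e^(-2·u) du.
Using ∫ u^2·e^(-2·u) du = -(2·u^2 + 2·u + 1)·e^(-2·u)/4, the numerator is ≈ 0.227084 and the denominator is 1/4.
Taking the ratio yields P = 0.90834.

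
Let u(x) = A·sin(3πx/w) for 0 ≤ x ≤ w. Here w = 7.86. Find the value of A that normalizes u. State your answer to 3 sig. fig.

We need A² ∫|f|² dx = 1, taking the integral from 0 to w.
With ∫₀^w sin²(nπx/w) dx = w/2, the integral (without the A² prefactor) comes out to w/2.
Setting this equal to 1 gives A² = 1/(w/2).
Substituting w = 7.86 gives A² = 0.2545, so A = 0.5044.

A ≈ 0.504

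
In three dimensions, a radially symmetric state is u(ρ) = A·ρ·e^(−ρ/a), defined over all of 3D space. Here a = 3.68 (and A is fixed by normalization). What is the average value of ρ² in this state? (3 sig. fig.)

⟨ρ^2⟩ ≈ 102

The expectation value is the |u|²-weighted average of ρ^2: ∫ ρ^2|u|² 4πρ² dρ.
Evaluating both integrals, ⟨ρ²⟩ = 15·a^2/2.
With a = 3.68, ⟨ρ^2⟩ = 101.6.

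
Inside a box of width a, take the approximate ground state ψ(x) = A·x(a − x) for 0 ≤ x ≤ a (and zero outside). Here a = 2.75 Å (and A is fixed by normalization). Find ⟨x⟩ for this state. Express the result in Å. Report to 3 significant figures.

The expectation value is the |ψ|²-weighted average of x: ∫ x|ψ|² dx.
Expanding the polynomial and integrating term by term, the ratio of the moment integral to the normalization integral gives ⟨x⟩ = a/2.
Putting a = 2.75 gives 1.375.

⟨x⟩ ≈ 1.38 Å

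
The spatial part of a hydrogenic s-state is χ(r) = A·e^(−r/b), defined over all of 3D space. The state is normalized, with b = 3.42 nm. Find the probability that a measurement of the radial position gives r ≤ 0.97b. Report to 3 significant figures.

P ≈ 0.307

With dV = 4πr²dr, the probability is ∫|χ|² dV over r ≤ 0.97b.
Normalization gives A² = 1/(π·b^3).
Substituting u = r/b, A², 4π and the length scale all cancel in the ratio: P = ∫_{0}^{0.97} u^2·e^(-2·u) du / ∫_{0}^{∞} u^2·e^(-2·u) du.
Using ∫ u^2·e^(-2·u) du = -(2·u^2 + 2·u + 1)·e^(-2·u)/4, the numerator is ≈ 0.076772 and the denominator is 1/4.
This evaluates to P = 0.3071.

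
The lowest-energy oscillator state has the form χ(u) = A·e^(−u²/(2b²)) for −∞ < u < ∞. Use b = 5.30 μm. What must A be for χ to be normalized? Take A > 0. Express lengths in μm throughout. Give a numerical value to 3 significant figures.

A ≈ 0.326 μm^(-1/2)

Normalization requires ∫|χ|² du = 1, integrated from −∞ to ∞.
Using the Gaussian integral ∫_{−∞}^{∞} e^(−αu²) du = √(π/α), with χ = A·e^(−u²/(2b²)), the integral evaluates to A²·[√(π)·b].
Setting this equal to 1 gives A² = 1/(√(π)·b).
With b = 5.30: A² = 0.1065 and A = 0.3263.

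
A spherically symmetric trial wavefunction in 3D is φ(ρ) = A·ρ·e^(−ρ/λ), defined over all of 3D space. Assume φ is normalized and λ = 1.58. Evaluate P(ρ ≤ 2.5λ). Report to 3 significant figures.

P ≈ 0.560

P = ∫ |φ|² 4πρ² dρ over ρ ≤ 2.5λ.
The full normalization integral is A²·[3·π·λ^5] = 1, fixing A².
In terms of u = ρ/λ (A², 4π and the length scale all cancel between numerator and denominator), P = [∫_{0}^{2.5} u^4·e^(-2·u) du] / [∫_{0}^{∞} u^4·e^(-2·u) du].
Using ∫ u^4·e^(-2·u) du = -(u^4/2 + u^3 + 3·u^2/2 + 3·u/2 + 3/4)·e^(-2·u), the numerator is 3/4 - 1569·e^(-5)/32 and the denominator is 3/4.
Taking the ratio yields P = 0.5595.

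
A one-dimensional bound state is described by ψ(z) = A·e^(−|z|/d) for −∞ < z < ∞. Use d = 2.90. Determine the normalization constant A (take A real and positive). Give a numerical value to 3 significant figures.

Normalization requires ∫|ψ|² dz = 1, integrated from −∞ to ∞.
∫|ψ|² dz = A²·(d).
With d = 2.90: A² = 0.3448 and A = 0.5872.

A ≈ 0.587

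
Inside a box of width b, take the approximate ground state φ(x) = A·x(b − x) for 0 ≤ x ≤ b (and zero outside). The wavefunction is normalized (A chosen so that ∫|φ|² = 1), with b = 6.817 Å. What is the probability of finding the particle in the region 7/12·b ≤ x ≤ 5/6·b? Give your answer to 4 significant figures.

P ≈ 0.3111

|φ|² is the probability density, so P = ∫_{7/12·b}^{5/6·b} |φ|² dx.
The normalization integral ∫|φ|²dx over the whole domain equals b^5/30·A², and A² cancels in the ratio.
Substituting u = x/b, A² and the length scale cancel in the ratio: P = ∫_{7/12}^{5/6} u^2·(1 - u)^2 du / ∫_{0}^{1} u^2·(1 - u)^2 du.
Using ∫ u^2·(1 - u)^2 du = u^3·(6·u^2 - 15·u + 10)/30, the numerator is ≈ 0.0103709 and the denominator is 1/30.
This works out to P = 0.31113.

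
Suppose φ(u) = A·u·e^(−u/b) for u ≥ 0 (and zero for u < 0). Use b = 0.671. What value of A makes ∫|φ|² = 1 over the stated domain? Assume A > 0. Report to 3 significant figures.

We need A² ∫|f|² du = 1, taking the integral from 0 to ∞.
The integral (without the A² prefactor) comes out to b^3/4.
Setting this equal to 1 gives A² = 1/(b^3/4).
Substituting b = 0.671 gives A² = 13.24, so A = 3.639.

A ≈ 3.64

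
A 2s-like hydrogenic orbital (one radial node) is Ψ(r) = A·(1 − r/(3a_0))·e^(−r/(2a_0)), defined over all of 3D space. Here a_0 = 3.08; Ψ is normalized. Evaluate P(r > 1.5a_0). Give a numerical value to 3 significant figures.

P ≈ 0.746

With dV = 4πr²dr, the probability is ∫|Ψ|² dV over r > 1.5a_0.
Normalization gives A² = 1/(8·π·a_0^3/3).
Let u = r/a_0; then A², 4π and the length scale all cancel, so P = ∫_{1.5}^{∞} u^2·(1 - u/3)^2·e^(-u) du ÷ ∫_{0}^{∞} u^2·(1 - u/3)^2·e^(-u) du.
An antiderivative of u^2·(1 - u/3)^2·e^(-u) is (-u^4 + 2·u^3 - 3·u^2 - 6·u - 6)·e^(-u)/9; evaluating from 1.5 to ∞ gives 107·e^(-3/2)/48, while the full integral is 2/3.
The region integral divided by the full integral gives P = 0.7461.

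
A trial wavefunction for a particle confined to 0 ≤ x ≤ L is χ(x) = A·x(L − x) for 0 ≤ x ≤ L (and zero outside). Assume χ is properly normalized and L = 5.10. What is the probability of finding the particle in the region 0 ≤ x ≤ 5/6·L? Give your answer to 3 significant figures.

The probability is P = ∫ |χ|² dx over [0, 5/6·L].
Since A² = 1/(L^5/30), this is the region integral divided by the full normalization integral.
Substituting u = x/L, A² and the length scale cancel in the ratio: P = ∫_{0}^{5/6} u^2·(1 - u)^2 du / ∫_{0}^{1} u^2·(1 - u)^2 du.
With ∫ u^2·(1 - u)^2 du = u^3·(6·u^2 - 15·u + 10)/30 + C, the region integral is 125/3888 and the full one is 1/30.
The result is P = 625/648.

P ≈ 0.965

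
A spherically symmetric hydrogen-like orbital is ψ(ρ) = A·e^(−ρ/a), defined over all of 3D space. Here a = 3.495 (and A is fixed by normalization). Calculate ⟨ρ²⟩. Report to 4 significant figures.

⟨ρ^2⟩ ≈ 36.65

⟨ρ²⟩ = ∫ ρ^2 |ψ|² 4πρ² dρ over the full domain.
With ∫₀^∞ ρ^4 e^(−αρ) dρ = 4!/α^5, evaluating both integrals, ⟨ρ²⟩ = 3·a^2.
Putting a = 3.495 gives 36.645.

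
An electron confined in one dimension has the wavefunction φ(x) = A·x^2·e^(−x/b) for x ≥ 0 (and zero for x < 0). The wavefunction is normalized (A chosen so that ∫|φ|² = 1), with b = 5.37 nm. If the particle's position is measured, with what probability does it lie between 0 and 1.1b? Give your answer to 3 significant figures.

P ≈ 0.0725

The probability is P = ∫ |φ|² dx over [0, 1.1b].
The normalization integral ∫|φ|²dx over the whole domain equals 3·b^5/4·A², and A² cancels in the ratio.
In terms of u = x/b (A² and the length scale cancel between numerator and denominator), P = [∫_{0}^{1.1} u^4·e^(-2·u) du] / [∫_{0}^{∞} u^4·e^(-2·u) du].
An antiderivative of u^4·e^(-2·u) is -(u^4/2 + u^3 + 3·u^2/2 + 3·u/2 + 3/4)·e^(-2·u); evaluating from 0 to 1.1 gives ≈ 0.054372, while the full integral is 3/4.
This works out to P = 0.07250.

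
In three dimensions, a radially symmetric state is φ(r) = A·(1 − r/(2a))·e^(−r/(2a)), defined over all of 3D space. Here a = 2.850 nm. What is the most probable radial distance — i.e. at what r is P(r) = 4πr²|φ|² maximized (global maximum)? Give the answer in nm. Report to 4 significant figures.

Set d/dr [P(r) = 4πr²|φ|²] = 0 and solve for r > 0.
This gives r = a·(√(5) + 3).
With a = 2.850, the most probable radial distance is 14.923 nm.

r ≈ 14.92 nm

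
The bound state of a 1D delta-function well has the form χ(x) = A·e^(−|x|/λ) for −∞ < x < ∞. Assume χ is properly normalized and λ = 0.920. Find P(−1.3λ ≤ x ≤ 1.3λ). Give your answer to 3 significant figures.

|χ|² is the probability density, so P = ∫_{−1.3λ}^{1.3λ} |χ|² dx.
With A² fixed by ∫|χ|² = 1, i.e. A² = (λ)^(−1), substitute and integrate.
By symmetry take twice the x ≥ 0 contribution in numerator and denominator; the 2's cancel. Let u = x/λ; then A² and the length scale cancel, so P = ∫_{0}^{1.3} e^(-2·u) du ÷ ∫_{0}^{∞} e^(-2·u) du.
An antiderivative of e^(-2·u) is -e^(-2·u)/2; evaluating from 0 to 1.3 gives 1/2 - e^(-13/5)/2, while the full integral is 1/2.
Evaluating gives P = 0.9257.

P ≈ 0.926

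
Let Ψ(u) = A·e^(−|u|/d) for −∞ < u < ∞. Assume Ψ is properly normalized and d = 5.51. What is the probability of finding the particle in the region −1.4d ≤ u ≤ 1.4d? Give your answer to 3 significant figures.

P ≈ 0.939

|Ψ|² is the probability density, so P = ∫_{−1.4d}^{1.4d} |Ψ|² du.
Since A² = 1/(d), this is the region integral divided by the full normalization integral.
By symmetry take twice the u ≥ 0 contribution in numerator and denominator; the 2's cancel. Let t = u/d; then A² and the length scale cancel, so P = ∫_{0}^{1.4} e^(-2·t) dt ÷ ∫_{0}^{∞} e^(-2·t) dt.
An antiderivative of e^(-2·t) is -e^(-2·t)/2; evaluating from 0 to 1.4 gives 1/2 - e^(-14/5)/2, while the full integral is 1/2.
The result is P = 0.9392.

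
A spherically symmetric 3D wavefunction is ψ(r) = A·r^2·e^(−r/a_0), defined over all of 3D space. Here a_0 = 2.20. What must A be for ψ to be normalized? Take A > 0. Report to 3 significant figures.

A ≈ 0.00753

We need A² ∫|f|² 4πr² dr = 1, taking the integral from 0 to ∞.
∫|ψ|² 4πr² dr = A²·(45·π·a_0^7/2).
Hence A² = 1/[45·π·a_0^7/2].
Plugging in a_0 = 2.20 yields A = 0.007531.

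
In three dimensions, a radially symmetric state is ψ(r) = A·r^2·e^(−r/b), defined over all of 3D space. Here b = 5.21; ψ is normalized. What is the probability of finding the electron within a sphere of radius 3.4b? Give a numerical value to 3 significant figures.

P ≈ 0.520

P = ∫ |ψ|² 4πr² dr over r ≤ 3.4b.
A² is fixed by ∫₀^∞ 4πr²|ψ|² dr = 1, i.e. A² = (45·π·b^7/2)^(−1).
In terms of u = r/b (A², 4π and the length scale all cancel between numerator and denominator), P = [∫_{0}^{3.4} u^6·e^(-2·u) du] / [∫_{0}^{∞} u^6·e^(-2·u) du].
With ∫ u^6·e^(-2·u) du = -(4·u^6 + 12·u^5 + 30·u^4 + 60·u^3 + 90·u^2 + 90·u + 45)·e^(-2·u)/8 + C, the region integral is ≈ 2.9255 and the full one is 45/8.
The region integral divided by the full integral gives P = 0.5201.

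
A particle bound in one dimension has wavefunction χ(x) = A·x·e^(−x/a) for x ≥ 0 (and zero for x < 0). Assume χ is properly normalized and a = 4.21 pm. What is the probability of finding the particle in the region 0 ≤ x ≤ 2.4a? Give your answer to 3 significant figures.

P ≈ 0.857

|χ|² is the probability density, so P = ∫_{0}^{2.4a} |χ|² dx.
With A² fixed by ∫|χ|² = 1, i.e. A² = (a^3/4)^(−1), substitute and integrate.
Let u = x/a; then A² and the length scale cancel, so P = ∫_{0}^{2.4} u^2·e^(-2·u) du ÷ ∫_{0}^{∞} u^2·e^(-2·u) du.
An antiderivative of u^2·e^(-2·u) is -(2·u^2 + 2·u + 1)·e^(-2·u)/4; evaluating from 0 to 2.4 gives 1/4 - 433·e^(-24/5)/100, while the full integral is 1/4.
This works out to P = 0.8575.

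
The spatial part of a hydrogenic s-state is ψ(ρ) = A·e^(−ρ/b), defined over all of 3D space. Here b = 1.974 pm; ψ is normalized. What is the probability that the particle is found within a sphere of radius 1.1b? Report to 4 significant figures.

P ≈ 0.3773

P = ∫ |ψ|² 4πρ² dρ over ρ ≤ 1.1b.
The full normalization integral is A²·[π·b^3] = 1, fixing A².
Substituting u = ρ/b, A², 4π and the length scale all cancel in the ratio: P = ∫_{0}^{1.1} u^2·e^(-2·u) du / ∫_{0}^{∞} u^2·e^(-2·u) du.
With ∫ u^2·e^(-2·u) du = -(2·u^2 + 2·u + 1)·e^(-2·u)/4 + C, the region integral is 1/4 - 281·e^(-11/5)/200 and the full one is 1/4.
The region integral divided by the full integral gives P = 0.37729.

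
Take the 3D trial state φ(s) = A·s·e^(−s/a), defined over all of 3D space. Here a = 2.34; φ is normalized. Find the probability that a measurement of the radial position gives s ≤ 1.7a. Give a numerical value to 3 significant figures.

With dV = 4πs²ds, the probability is ∫|φ|² dV over s ≤ 1.7a.
The full normalization integral is A²·[3·π·a^5] = 1, fixing A².
Substituting u = s/a, A², 4π and the length scale all cancel in the ratio: P = ∫_{0}^{1.7} u^4·e^(-2·u) du / ∫_{0}^{∞} u^4·e^(-2·u) du.
Using ∫ u^4·e^(-2·u) du = -(u^4/2 + u^3 + 3·u^2/2 + 3·u/2 + 3/4)·e^(-2·u), the numerator is ≈ 0.19186 and the denominator is 3/4.
This evaluates to P = 0.2558.

P ≈ 0.256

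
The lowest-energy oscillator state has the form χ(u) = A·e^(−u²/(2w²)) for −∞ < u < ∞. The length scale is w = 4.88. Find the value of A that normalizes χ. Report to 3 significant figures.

Normalization requires ∫|χ|² du = 1, integrated from −∞ to ∞.
With χ = A·e^(−u²/(2w²)), the integral evaluates to A²·[√(π)·w].
Setting this equal to 1 gives A² = 1/(√(π)·w).
With w = 4.88: A² = 0.1156 and A = 0.3400.

A ≈ 0.340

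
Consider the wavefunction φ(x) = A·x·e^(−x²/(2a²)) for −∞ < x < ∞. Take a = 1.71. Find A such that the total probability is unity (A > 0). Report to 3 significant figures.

A ≈ 0.475

We need A² ∫|f|² dx = 1, taking the integral from −∞ to ∞.
With φ = A·x·e^(−x²/(2a²)), the integral evaluates to A²·[√(π)·a^3/2].
With a = 1.71: A² = 0.2257 and A = 0.4750.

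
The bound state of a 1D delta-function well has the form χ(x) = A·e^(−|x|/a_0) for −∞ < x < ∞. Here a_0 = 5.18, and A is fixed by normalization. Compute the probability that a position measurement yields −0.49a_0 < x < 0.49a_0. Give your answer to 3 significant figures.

P ≈ 0.625

The probability is P = ∫ |χ|² dx over [−0.49a_0, 0.49a_0].
Since A² = 1/(a_0), this is the region integral divided by the full normalization integral.
Both integrals are even about x = 0, so only the x ≥ 0 halves are needed (the factors of 2 cancel). Let u = x/a_0; then A² and the length scale cancel, so P = ∫_{0}^{0.49} e^(-2·u) du ÷ ∫_{0}^{∞} e^(-2·u) du.
With ∫ e^(-2·u) du = -e^(-2·u)/2 + C, the region integral is 1/2 - e^(-49/50)/2 and the full one is 1/2.
Evaluating gives P = 0.6247.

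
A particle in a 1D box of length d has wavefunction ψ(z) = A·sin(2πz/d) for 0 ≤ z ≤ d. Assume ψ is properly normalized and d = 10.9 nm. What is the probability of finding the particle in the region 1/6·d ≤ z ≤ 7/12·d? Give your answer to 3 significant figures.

P ≈ 0.417

The probability is P = ∫ |ψ|² dz over [1/6·d, 7/12·d].
Since A² = 1/(d/2), this is the region integral divided by the full normalization integral.
In terms of u = z/d (A² and the length scale cancel between numerator and denominator), P = [∫_{1/6}^{7/12} sin(2·π·u)^2 du] / [∫_{0}^{1} sin(2·π·u)^2 du].
An antiderivative of sin(2·π·u)^2 is u/2 - sin(4·π·u)/(8·π); evaluating from 1/6 to 7/12 gives 5/24, while the full integral is 1/2.
The result is P = 5/12.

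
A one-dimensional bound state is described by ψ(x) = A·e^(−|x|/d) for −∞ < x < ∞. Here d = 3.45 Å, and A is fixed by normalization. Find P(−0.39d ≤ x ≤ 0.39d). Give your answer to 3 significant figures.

The probability is P = ∫ |ψ|² dx over [−0.39d, 0.39d].
Since A² = 1/(d), this is the region integral divided by the full normalization integral.
Both integrals are even about x = 0, so only the x ≥ 0 halves are needed (the factors of 2 cancel). In terms of u = x/d (A² and the length scale cancel between numerator and denominator), P = [∫_{0}^{0.39} e^(-2·u) du] / [∫_{0}^{∞} e^(-2·u) du].
An antiderivative of e^(-2·u) is -e^(-2·u)/2; evaluating from 0 to 0.39 gives 1/2 - e^(-39/50)/2, while the full integral is 1/2.
Taking the ratio, P = 0.5416.

P ≈ 0.542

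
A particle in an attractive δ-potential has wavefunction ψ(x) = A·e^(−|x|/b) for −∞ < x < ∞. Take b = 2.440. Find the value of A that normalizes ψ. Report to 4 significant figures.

We need A² ∫|f|² dx = 1, taking the integral from −∞ to ∞.
With ψ = A·e^(−|x|/b), the integral evaluates to A²·[b].
Plugging in b = 2.440 yields A = 0.64018.

A ≈ 0.6402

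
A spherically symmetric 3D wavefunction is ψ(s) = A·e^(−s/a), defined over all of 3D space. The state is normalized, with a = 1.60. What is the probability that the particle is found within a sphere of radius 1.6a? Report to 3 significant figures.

Integrate the radial probability density 4πs²|ψ|² over s ≤ 1.6a.
Normalization gives A² = 1/(π·a^3).
Substituting u = s/a, A², 4π and the length scale all cancel in the ratio: P = ∫_{0}^{1.6} u^2·e^(-2·u) du / ∫_{0}^{∞} u^2·e^(-2·u) du.
An antiderivative of u^2·e^(-2·u) is -(2·u^2 + 2·u + 1)·e^(-2·u)/4; evaluating from 0 to 1.6 gives 1/4 - 233·e^(-16/5)/100, while the full integral is 1/4.
The region integral divided by the full integral gives P = 0.6201.

P ≈ 0.620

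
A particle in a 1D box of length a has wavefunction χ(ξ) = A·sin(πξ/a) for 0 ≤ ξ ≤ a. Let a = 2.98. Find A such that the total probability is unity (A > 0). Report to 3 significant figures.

The normalization condition is ∫|χ|² dξ = 1 from 0 to a.
Using sin²θ = (1 − cos 2θ)/2, the integral (without the A² prefactor) comes out to a/2.
Hence A² = 1/[a/2].
Plugging in a = 2.98 yields A = 0.8192.

A ≈ 0.819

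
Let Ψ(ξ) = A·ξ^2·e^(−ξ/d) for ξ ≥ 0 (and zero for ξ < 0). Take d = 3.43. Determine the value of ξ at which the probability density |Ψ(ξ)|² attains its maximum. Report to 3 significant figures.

Set d/dξ [|Ψ(ξ)|²] = 0 and solve for ξ > 0.
This gives ξ = 2·d.
With d = 3.43, the most probable position is 6.860.

ξ ≈ 6.86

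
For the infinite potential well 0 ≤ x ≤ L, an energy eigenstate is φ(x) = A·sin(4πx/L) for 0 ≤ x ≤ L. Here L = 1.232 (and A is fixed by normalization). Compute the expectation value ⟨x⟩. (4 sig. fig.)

⟨x⟩ ≈ 0.6160

The expectation value is the |φ|²-weighted average of x: ∫ x|φ|² dx.
Since the A² factors cancel between numerator and denominator, ⟨x⟩ = L/2.
Putting L = 1.232 gives 0.61600.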